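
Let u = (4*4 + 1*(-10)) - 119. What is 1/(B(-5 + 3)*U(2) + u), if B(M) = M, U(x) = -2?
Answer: -1/109 ≈ -0.0091743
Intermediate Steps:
u = -113 (u = (16 - 10) - 119 = 6 - 119 = -113)
1/(B(-5 + 3)*U(2) + u) = 1/((-5 + 3)*(-2) - 113) = 1/(-2*(-2) - 113) = 1/(4 - 113) = 1/(-109) = -1/109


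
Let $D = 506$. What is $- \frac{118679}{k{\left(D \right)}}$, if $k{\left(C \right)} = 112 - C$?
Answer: $\frac{118679}{394} \approx 301.22$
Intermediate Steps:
$- \frac{118679}{k{\left(D \right)}} = - \frac{118679}{112 - 506} = - \frac{118679}{-394} = \left(-118679\right) \left(- \frac{1}{394}\right) = \frac{118679}{394}$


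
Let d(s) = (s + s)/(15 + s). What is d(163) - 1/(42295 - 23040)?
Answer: 3138476/1713695 ≈ 1.8314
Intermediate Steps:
d(s) = 2*s/(15 + s) (d(s) = (2*s)/(15 + s) = 2*s/(15 + s))
d(163) - 1/(42295 - 23040) = 2*163/(15 + 163) - 1/(42295 - 23040) = 2*163/178 - 1/19255 = 2*163*(1/178) - 1*1/19255 = 163/89 - 1/19255 = 3138476/1713695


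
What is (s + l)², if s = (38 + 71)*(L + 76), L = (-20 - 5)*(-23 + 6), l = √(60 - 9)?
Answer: (54609 + √51)² ≈ 2.9829e+9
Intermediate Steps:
l = √51 ≈ 7.1414
L = 425 (L = -25*(-17) = 425)
s = 54609 (s = (38 + 71)*(425 + 76) = 109*501 = 54609)
(s + l)² = (54609 + √51)²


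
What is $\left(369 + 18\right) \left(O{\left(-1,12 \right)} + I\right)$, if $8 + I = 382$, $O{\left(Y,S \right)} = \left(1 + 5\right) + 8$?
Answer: $150156$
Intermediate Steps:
$O{\left(Y,S \right)} = 14$ ($O{\left(Y,S \right)} = 6 + 8 = 14$)
$I = 374$ ($I = -8 + 382 = 374$)
$\left(369 + 18\right) \left(O{\left(-1,12 \right)} + I\right) = \left(369 + 18\right) \left(14 + 374\right) = 387 \cdot 388 = 150156$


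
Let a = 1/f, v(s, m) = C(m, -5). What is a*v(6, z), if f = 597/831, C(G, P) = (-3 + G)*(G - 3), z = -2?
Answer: 6925/199 ≈ 34.799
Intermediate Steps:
C(G, P) = (-3 + G)² (C(G, P) = (-3 + G)*(-3 + G) = (-3 + G)²)
v(s, m) = (-3 + m)²
f = 199/277 (f = 597*(1/831) = 199/277 ≈ 0.71841)
a = 277/199 (a = 1/(199/277) = 277/199 ≈ 1.3920)
a*v(6, z) = 277*(-3 - 2)²/199 = (277/199)*(-5)² = (277/199)*25 = 6925/199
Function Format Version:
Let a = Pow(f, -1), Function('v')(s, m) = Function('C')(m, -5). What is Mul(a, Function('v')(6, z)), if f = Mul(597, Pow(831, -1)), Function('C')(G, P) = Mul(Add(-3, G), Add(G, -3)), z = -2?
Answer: Rational(6925, 199) ≈ 34.799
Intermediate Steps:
Function('C')(G, P) = Pow(Add(-3, G), 2) (Function('C')(G, P) = Mul(Add(-3, G), Add(-3, G)) = Pow(Add(-3, G), 2))
Function('v')(s, m) = Pow(Add(-3, m), 2)
f = Rational(199, 277) (f = Mul(597, Rational(1, 831)) = Rational(199, 277) ≈ 0.71841)
a = Rational(277, 199) (a = Pow(Rational(199, 277), -1) = Rational(277, 199) ≈ 1.3920)
Mul(a, Function('v')(6, z)) = Mul(Rational(277, 199), Pow(Add(-3, -2), 2)) = Mul(Rational(277, 199), Pow(-5, 2)) = Mul(Rational(277, 199), 25) = Rational(6925, 199)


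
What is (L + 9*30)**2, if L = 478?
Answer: 559504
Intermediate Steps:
(L + 9*30)**2 = (478 + 9*30)**2 = (478 + 270)**2 = 748**2 = 559504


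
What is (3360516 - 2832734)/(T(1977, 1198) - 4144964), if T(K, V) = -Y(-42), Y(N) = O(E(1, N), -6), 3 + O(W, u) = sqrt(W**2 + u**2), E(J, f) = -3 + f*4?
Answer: -1093817903251/8590350831122 + 791673*sqrt(3253)/8590350831122 ≈ -0.12733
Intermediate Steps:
E(J, f) = -3 + 4*f
O(W, u) = -3 + sqrt(W**2 + u**2)
Y(N) = -3 + sqrt(36 + (-3 + 4*N)**2) (Y(N) = -3 + sqrt((-3 + 4*N)**2 + (-6)**2) = -3 + sqrt((-3 + 4*N)**2 + 36) = -3 + sqrt(36 + (-3 + 4*N)**2))
T(K, V) = 3 - 3*sqrt(3253) (T(K, V) = -(-3 + sqrt(36 + (-3 + 4*(-42))**2)) = -(-3 + sqrt(36 + (-3 - 168)**2)) = -(-3 + sqrt(36 + (-171)**2)) = -(-3 + sqrt(36 + 29241)) = -(-3 + sqrt(29277)) = -(-3 + 3*sqrt(3253)) = 3 - 3*sqrt(3253))
(3360516 - 2832734)/(T(1977, 1198) - 4144964) = (3360516 - 2832734)/((3 - 3*sqrt(3253)) - 4144964) = 527782/(-4144961 - 3*sqrt(3253))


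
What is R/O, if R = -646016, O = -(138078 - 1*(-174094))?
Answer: 23072/11149 ≈ 2.0694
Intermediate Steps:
O = -312172 (O = -(138078 + 174094) = -1*312172 = -312172)
R/O = -646016/(-312172) = -646016*(-1/312172) = 23072/11149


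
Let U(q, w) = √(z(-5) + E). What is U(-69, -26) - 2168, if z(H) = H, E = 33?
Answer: -2168 + 2*√7 ≈ -2162.7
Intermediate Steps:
U(q, w) = 2*√7 (U(q, w) = √(-5 + 33) = √28 = 2*√7)
U(-69, -26) - 2168 = 2*√7 - 2168 = -2168 + 2*√7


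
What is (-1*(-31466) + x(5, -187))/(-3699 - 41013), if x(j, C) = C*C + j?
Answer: -8305/5589 ≈ -1.4860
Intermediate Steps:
x(j, C) = j + C² (x(j, C) = C² + j = j + C²)
(-1*(-31466) + x(5, -187))/(-3699 - 41013) = (-1*(-31466) + (5 + (-187)²))/(-3699 - 41013) = (31466 + (5 + 34969))/(-44712) = (31466 + 34974)*(-1/44712) = 66440*(-1/44712) = -8305/5589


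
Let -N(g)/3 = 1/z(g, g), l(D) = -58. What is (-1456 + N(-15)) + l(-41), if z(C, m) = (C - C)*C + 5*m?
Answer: -37849/25 ≈ -1514.0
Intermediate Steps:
z(C, m) = 5*m (z(C, m) = 0*C + 5*m = 0 + 5*m = 5*m)
N(g) = -3/(5*g) (N(g) = -3*1/(5*g) = -3/(5*g))
(-1456 + N(-15)) + l(-41) = (-1456 - ⅗/(-15)) - 58 = (-1456 - ⅗*(-1/15)) - 58 = (-1456 + 1/25) - 58 = -36399/25 - 58 = -37849/25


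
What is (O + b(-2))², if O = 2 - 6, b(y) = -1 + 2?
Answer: 9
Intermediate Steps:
b(y) = 1
O = -4
(O + b(-2))² = (-4 + 1)² = (-3)² = 9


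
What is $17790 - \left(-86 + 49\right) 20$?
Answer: $18530$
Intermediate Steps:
$17790 - \left(-86 + 49\right) 20 = 17790 - \left(-37\right) 20 = 17790 - -740 = 17790 + 740 = 18530$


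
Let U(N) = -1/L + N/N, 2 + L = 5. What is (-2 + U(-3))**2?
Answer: 16/9 ≈ 1.7778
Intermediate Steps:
L = 3 (L = -2 + 5 = 3)
U(N) = 2/3 (U(N) = -1/3 + N/N = -1*1/3 + 1 = -1/3 + 1 = 2/3)
(-2 + U(-3))**2 = (-2 + 2/3)**2 = (-4/3)**2 = 16/9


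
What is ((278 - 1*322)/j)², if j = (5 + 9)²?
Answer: 121/2401 ≈ 0.050396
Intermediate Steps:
j = 196 (j = 14² = 196)
((278 - 1*322)/j)² = ((278 - 1*322)/196)² = ((278 - 322)*(1/196))² = (-44*1/196)² = (-11/49)² = 121/2401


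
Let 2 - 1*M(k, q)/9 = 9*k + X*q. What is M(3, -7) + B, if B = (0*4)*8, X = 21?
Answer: 1098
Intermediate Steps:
M(k, q) = 18 - 189*q - 81*k (M(k, q) = 18 - 9*(9*k + 21*q) = 18 + (-189*q - 81*k) = 18 - 189*q - 81*k)
B = 0 (B = 0*8 = 0)
M(3, -7) + B = (18 - 189*(-7) - 81*3) + 0 = (18 + 1323 - 243) + 0 = 1098 + 0 = 1098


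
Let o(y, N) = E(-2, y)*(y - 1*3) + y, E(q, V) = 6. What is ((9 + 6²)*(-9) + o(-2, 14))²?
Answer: 190969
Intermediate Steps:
o(y, N) = -18 + 7*y (o(y, N) = 6*(y - 1*3) + y = 6*(y - 3) + y = 6*(-3 + y) + y = (-18 + 6*y) + y = -18 + 7*y)
((9 + 6²)*(-9) + o(-2, 14))² = ((9 + 6²)*(-9) + (-18 + 7*(-2)))² = ((9 + 36)*(-9) + (-18 - 14))² = (45*(-9) - 32)² = (-405 - 32)² = (-437)² = 190969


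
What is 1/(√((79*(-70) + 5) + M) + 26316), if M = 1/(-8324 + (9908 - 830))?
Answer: 19842264/522173185273 - I*√3141050146/522173185273 ≈ 3.7999e-5 - 1.0733e-7*I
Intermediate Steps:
M = 1/754 (M = 1/(-8324 + 9078) = 1/754 ≈ 0.0013263)
1/(√((79*(-70) + 5) + M) + 26316) = 1/(√((79*(-70) + 5) + 1/754) + 26316) = 1/(√((-5530 + 5) + 1/754) + 26316) = 1/(√(-5525 + 1/754) + 26316) = 1/(√(-4165849/754) + 26316) = 1/(I*√3141050146/754 + 26316) = 1/(26316 + I*√3141050146/754)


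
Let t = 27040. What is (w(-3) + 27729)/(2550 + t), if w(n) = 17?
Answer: 13873/14795 ≈ 0.93768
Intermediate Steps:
(w(-3) + 27729)/(2550 + t) = (17 + 27729)/(2550 + 27040) = 27746/29590 = 27746*(1/29590) = 13873/14795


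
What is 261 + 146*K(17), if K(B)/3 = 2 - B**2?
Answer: -125445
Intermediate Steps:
K(B) = 6 - 3*B**2 (K(B) = 3*(2 - B**2) = 6 - 3*B**2)
261 + 146*K(17) = 261 + 146*(6 - 3*17**2) = 261 + 146*(6 - 3*289) = 261 + 146*(6 - 867) = 261 + 146*(-861) = 261 - 125706 = -125445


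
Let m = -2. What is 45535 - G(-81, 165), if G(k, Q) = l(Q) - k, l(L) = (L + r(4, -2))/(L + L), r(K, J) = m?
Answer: 14999657/330 ≈ 45454.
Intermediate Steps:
r(K, J) = -2
l(L) = (-2 + L)/(2*L) (l(L) = (L - 2)/(L + L) = (-2 + L)/((2*L)) = (-2 + L)*(1/(2*L)) = (-2 + L)/(2*L))
G(k, Q) = -k + (-2 + Q)/(2*Q) (G(k, Q) = (-2 + Q)/(2*Q) - k = -k + (-2 + Q)/(2*Q))
45535 - G(-81, 165) = 45535 - (1/2 - 1*(-81) - 1/165) = 45535 - (1/2 + 81 - 1*1/165) = 45535 - (1/2 + 81 - 1/165) = 45535 - 1*26893/330 = 45535 - 26893/330 = 14999657/330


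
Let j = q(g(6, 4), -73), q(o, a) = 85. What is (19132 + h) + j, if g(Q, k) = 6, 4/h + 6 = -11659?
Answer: 224166301/11665 ≈ 19217.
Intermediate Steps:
h = -4/11665 (h = 4/(-6 - 11659) = 4/(-11665) = 4*(-1/11665) = -4/11665 ≈ -0.00034291)
j = 85
(19132 + h) + j = (19132 - 4/11665) + 85 = 223174776/11665 + 85 = 224166301/11665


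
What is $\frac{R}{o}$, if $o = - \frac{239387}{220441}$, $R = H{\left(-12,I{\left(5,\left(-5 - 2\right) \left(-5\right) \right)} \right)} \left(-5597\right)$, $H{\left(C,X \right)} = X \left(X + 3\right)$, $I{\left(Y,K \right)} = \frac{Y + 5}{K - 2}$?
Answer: $\frac{1344851021930}{260692443} \approx 5158.8$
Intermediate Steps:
$I{\left(Y,K \right)} = \frac{5 + Y}{-2 + K}$
$H{\left(C,X \right)} = X \left(3 + X\right)$
$R = - \frac{6100730}{1089}$ ($R = \frac{5 + 5}{-2 + \left(-5 - 2\right) \left(-5\right)} \left(3 + \frac{5 + 5}{-2 + \left(-5 - 2\right) \left(-5\right)}\right) \left(-5597\right) = \frac{1}{-2 - -35} \cdot 10 \left(3 + \frac{1}{-2 - -35} \cdot 10\right) \left(-5597\right) = \frac{1}{-2 + 35} \cdot 10 \left(3 + \frac{1}{-2 + 35} \cdot 10\right) \left(-5597\right) = \frac{1}{33} \cdot 10 \left(3 + \frac{1}{33} \cdot 10\right) \left(-5597\right) = \frac{10 \left(3 + \frac{10}{33}\right)}{33} \left(-5597\right) = \frac{10}{33} \cdot \frac{109}{33} \left(-5597\right) = \frac{1090}{1089} \left(-5597\right) = - \frac{6100730}{1089} \approx -5602.1$)
$o = - \frac{239387}{220441}$ ($o = \left(-239387\right) \frac{1}{220441} = - \frac{239387}{220441} \approx -1.0859$)
$\frac{R}{o} = - \frac{6100730}{1089 \left(- \frac{239387}{220441}\right)} = \left(- \frac{6100730}{1089}\right) \left(- \frac{220441}{239387}\right) = \frac{1344851021930}{260692443}$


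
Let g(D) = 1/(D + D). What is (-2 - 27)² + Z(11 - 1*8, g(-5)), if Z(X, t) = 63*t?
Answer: 8347/10 ≈ 834.70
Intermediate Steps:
g(D) = 1/(2*D)
(-2 - 27)² + Z(11 - 1*8, g(-5)) = (-2 - 27)² + 63*((½)/(-5)) = (-29)² + 63*((½)*(-⅕)) = 841 + 63*(-⅒) = 841 - 63/10 = 8347/10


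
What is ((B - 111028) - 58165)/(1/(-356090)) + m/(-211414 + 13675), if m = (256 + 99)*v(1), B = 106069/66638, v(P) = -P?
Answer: 396937723839327579820/6588465741 ≈ 6.0247e+10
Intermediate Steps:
B = 106069/66638 (B = 106069*(1/66638) = 106069/66638 ≈ 1.5917)
m = -355 (m = (256 + 99)*(-1*1) = 355*(-1) = -355)
((B - 111028) - 58165)/(1/(-356090)) + m/(-211414 + 13675) = ((106069/66638 - 111028) - 58165)/(1/(-356090)) - 355/(-211414 + 13675) = (-7398577795/66638 - 58165)/(-1/356090) - 355/(-197739) = -11274577065/66638*(-356090) - 355*(-1/197739) = 2007382073537925/33319 + 355/197739 = 396937723839327579820/6588465741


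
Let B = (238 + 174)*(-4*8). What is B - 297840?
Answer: -311024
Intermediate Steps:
B = -13184 (B = 412*(-32) = -13184)
B - 297840 = -13184 - 297840 = -311024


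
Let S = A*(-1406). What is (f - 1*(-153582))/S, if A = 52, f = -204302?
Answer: 6340/9139 ≈ 0.69373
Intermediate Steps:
S = -73112 (S = 52*(-1406) = -73112)
(f - 1*(-153582))/S = (-204302 - 1*(-153582))/(-73112) = (-204302 + 153582)*(-1/73112) = -50720*(-1/73112) = 6340/9139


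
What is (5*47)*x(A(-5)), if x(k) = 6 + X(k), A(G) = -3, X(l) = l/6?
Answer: 2585/2 ≈ 1292.5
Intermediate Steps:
X(l) = l/6 (X(l) = l*(⅙) = l/6)
x(k) = 6 + k/6
(5*47)*x(A(-5)) = (5*47)*(6 + (⅙)*(-3)) = 235*(6 - ½) = 235*(11/2) = 2585/2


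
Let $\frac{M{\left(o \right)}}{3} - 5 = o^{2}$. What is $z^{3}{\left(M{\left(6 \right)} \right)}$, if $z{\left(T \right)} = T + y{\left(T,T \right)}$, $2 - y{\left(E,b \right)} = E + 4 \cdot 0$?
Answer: $8$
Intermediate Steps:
$y{\left(E,b \right)} = 2 - E$ ($y{\left(E,b \right)} = 2 - \left(E + 4 \cdot 0\right) = 2 - \left(E + 0\right) = 2 - E$)
$M{\left(o \right)} = 15 + 3 o^{2}$
$z{\left(T \right)} = 2$ ($z{\left(T \right)} = T - \left(-2 + T\right) = 2$)
$z^{3}{\left(M{\left(6 \right)} \right)} = 2^{3} = 8$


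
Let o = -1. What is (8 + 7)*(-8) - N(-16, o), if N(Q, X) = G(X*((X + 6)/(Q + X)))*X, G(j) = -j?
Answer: -2045/17 ≈ -120.29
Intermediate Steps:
N(Q, X) = -X²*(6 + X)/(Q + X) (N(Q, X) = (-X*(X + 6)/(Q + X))*X = (-X*(6 + X)/(Q + X))*X = -X²*(6 + X)/(Q + X))
(8 + 7)*(-8) - N(-16, o) = (8 + 7)*(-8) - (-1)²*(-6 - 1*(-1))/(-16 - 1) = 15*(-8) - (-6 + 1)/(-17) = -120 - (-1)*(-5)/17 = -120 - 1*5/17 = -120 - 5/17 = -2045/17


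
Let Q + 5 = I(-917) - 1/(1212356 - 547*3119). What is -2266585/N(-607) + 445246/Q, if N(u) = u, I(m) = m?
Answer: 898367823831791/276321886391 ≈ 3251.2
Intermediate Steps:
Q = -455225513/493737 (Q = -5 + (-917 - 1/(1212356 - 547*3119)) = -5 + (-917 - 1/(1212356 - 1706093)) = -5 + (-917 - 1/(-493737)) = -5 + (-917 - 1*(-1/493737)) = -5 + (-917 + 1/493737) = -5 - 452756828/493737 = -455225513/493737 ≈ -922.00)
-2266585/N(-607) + 445246/Q = -2266585/(-607) + 445246/(-455225513/493737) = -2266585*(-1/607) + 445246*(-493737/455225513) = 2266585/607 - 219834424302/455225513 = 898367823831791/276321886391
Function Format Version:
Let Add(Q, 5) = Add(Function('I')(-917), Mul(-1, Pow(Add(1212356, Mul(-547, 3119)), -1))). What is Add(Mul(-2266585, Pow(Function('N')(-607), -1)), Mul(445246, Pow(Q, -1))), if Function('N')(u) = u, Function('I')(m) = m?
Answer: Rational(898367823831791, 276321886391) ≈ 3251.2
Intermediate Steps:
Q = Rational(-455225513, 493737) (Q = Add(-5, Add(-917, Mul(-1, Pow(Add(1212356, Mul(-547, 3119)), -1)))) = Add(-5, Add(-917, Mul(-1, Pow(Add(1212356, -1706093), -1)))) = Add(-5, Add(-917, Mul(-1, Pow(-493737, -1)))) = Add(-5, Add(-917, Mul(-1, Rational(-1, 493737)))) = Add(-5, Add(-917, Rational(1, 493737))) = Add(-5, Rational(-452756828, 493737)) = Rational(-455225513, 493737) ≈ -922.00)
Add(Mul(-2266585, Pow(Function('N')(-607), -1)), Mul(445246, Pow(Q, -1))) = Add(Mul(-2266585, Pow(-607, -1)), Mul(445246, Pow(Rational(-455225513, 493737), -1))) = Add(Mul(-2266585, Rational(-1, 607)), Mul(445246, Rational(-493737, 455225513))) = Add(Rational(2266585, 607), Rational(-219834424302, 455225513)) = Rational(898367823831791, 276321886391)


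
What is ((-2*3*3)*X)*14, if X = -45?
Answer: 11340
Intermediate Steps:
((-2*3*3)*X)*14 = ((-2*3*3)*(-45))*14 = (-6*3*(-45))*14 = -18*(-45)*14 = 810*14 = 11340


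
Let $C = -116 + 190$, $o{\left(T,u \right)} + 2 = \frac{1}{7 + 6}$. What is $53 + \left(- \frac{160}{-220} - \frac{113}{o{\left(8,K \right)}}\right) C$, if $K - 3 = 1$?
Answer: $\frac{1225141}{275} \approx 4455.1$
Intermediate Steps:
$K = 4$ ($K = 3 + 1 = 4$)
$o{\left(T,u \right)} = - \frac{25}{13}$ ($o{\left(T,u \right)} = -2 + \frac{1}{7 + 6} = -2 + \frac{1}{13} = - \frac{25}{13}$)
$C = 74$
$53 + \left(- \frac{160}{-220} - \frac{113}{o{\left(8,K \right)}}\right) C = 53 + \left(- \frac{160}{-220} - \frac{113}{- \frac{25}{13}}\right) 74 = 53 + \left(\left(-160\right) \left(- \frac{1}{220}\right) - - \frac{1469}{25}\right) 74 = 53 + \left(\frac{8}{11} + \frac{1469}{25}\right) 74 = 53 + \frac{16359}{275} \cdot 74 = 53 + \frac{1210566}{275} = \frac{1225141}{275}$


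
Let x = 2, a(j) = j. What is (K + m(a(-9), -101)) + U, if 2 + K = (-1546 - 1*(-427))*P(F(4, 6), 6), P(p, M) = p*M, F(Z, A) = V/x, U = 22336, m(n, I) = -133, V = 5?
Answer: 5416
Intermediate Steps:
F(Z, A) = 5/2
P(p, M) = M*p
K = -16787 (K = -2 + (-1546 - 1*(-427))*(6*(5/2)) = -2 + (-1546 + 427)*15 = -2 - 1119*15 = -2 - 16785 = -16787)
(K + m(a(-9), -101)) + U = (-16787 - 133) + 22336 = -16920 + 22336 = 5416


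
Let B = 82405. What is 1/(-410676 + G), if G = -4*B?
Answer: -1/740296 ≈ -1.3508e-6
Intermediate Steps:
G = -329620 (G = -4*82405 = -329620)
1/(-410676 + G) = 1/(-410676 - 329620) = 1/(-740296) = -1/740296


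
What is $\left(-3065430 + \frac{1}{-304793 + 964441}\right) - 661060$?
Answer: $- \frac{2458171675519}{659648} \approx -3.7265 \cdot 10^{6}$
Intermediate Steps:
$\left(-3065430 + \frac{1}{-304793 + 964441}\right) - 661060 = \left(-3065430 + \frac{1}{659648}\right) + \left(-993648 + 332588\right) = \left(-3065430 + \frac{1}{659648}\right) - 661060 = - \frac{2022104768639}{659648} - 661060 = - \frac{2458171675519}{659648}$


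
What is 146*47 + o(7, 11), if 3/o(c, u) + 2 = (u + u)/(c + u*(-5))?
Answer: 404786/59 ≈ 6860.8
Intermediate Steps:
o(c, u) = 3/(-2 + 2*u/(c - 5*u)) (o(c, u) = 3/(-2 + (u + u)/(c + u*(-5))) = 3/(-2 + (2*u)/(c - 5*u)) = 3/(-2 + 2*u/(c - 5*u)))
146*47 + o(7, 11) = 146*47 + 3*(-1*7 + 5*11)/(2*(7 - 6*11)) = 6862 + 3*(-7 + 55)/(2*(7 - 66)) = 6862 + (3/2)*48/(-59) = 6862 + (3/2)*(-1/59)*48 = 6862 - 72/59 = 404786/59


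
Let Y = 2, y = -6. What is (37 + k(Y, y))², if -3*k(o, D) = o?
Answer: 11881/9 ≈ 1320.1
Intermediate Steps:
k(o, D) = -o/3
(37 + k(Y, y))² = (37 - ⅓*2)² = (37 - ⅔)² = (109/3)² = 11881/9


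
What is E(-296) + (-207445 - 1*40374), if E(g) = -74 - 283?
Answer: -248176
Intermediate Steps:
E(g) = -357
E(-296) + (-207445 - 1*40374) = -357 + (-207445 - 1*40374) = -357 + (-207445 - 40374) = -357 - 247819 = -248176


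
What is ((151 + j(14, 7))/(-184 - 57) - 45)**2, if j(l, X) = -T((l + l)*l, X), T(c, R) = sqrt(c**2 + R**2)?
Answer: 121065729/58081 - 153944*sqrt(3137)/58081 ≈ 1936.0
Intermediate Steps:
T(c, R) = sqrt(R**2 + c**2)
j(l, X) = -sqrt(X**2 + 4*l**4) (j(l, X) = -sqrt(X**2 + ((l + l)*l)**2) = -sqrt(X**2 + ((2*l)*l)**2) = -sqrt(X**2 + (2*l**2)**2) = -sqrt(X**2 + 4*l**4))
((151 + j(14, 7))/(-184 - 57) - 45)**2 = ((151 - sqrt(7**2 + 4*14**4))/(-184 - 57) - 45)**2 = ((151 - sqrt(49 + 4*38416))/(-241) - 45)**2 = ((151 - sqrt(49 + 153664))*(-1/241) - 45)**2 = ((151 - sqrt(153713))*(-1/241) - 45)**2 = ((151 - 7*sqrt(3137))*(-1/241) - 45)**2 = ((-151/241 + 7*sqrt(3137)/241) - 45)**2 = (-10996/241 + 7*sqrt(3137)/241)**2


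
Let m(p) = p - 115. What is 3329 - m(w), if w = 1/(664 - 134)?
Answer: 1825319/530 ≈ 3444.0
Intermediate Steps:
w = 1/530 ≈ 0.0018868
m(p) = -115 + p
3329 - m(w) = 3329 - (-115 + 1/530) = 3329 - 1*(-60949/530) = 3329 + 60949/530 = 1825319/530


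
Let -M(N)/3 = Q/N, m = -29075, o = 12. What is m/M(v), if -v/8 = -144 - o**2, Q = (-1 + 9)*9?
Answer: 930400/3 ≈ 3.1013e+5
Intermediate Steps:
Q = 72 (Q = 8*9 = 72)
v = 2304 (v = -8*(-144 - 1*12**2) = -8*(-144 - 1*144) = -8*(-144 - 144) = -8*(-288) = 2304)
M(N) = -216/N
m/M(v) = -29075/((-216/2304)) = -29075/((-216*1/2304)) = -29075/(-3/32) = -29075*(-32/3) = 930400/3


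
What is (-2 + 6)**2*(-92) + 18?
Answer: -1454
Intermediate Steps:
(-2 + 6)**2*(-92) + 18 = 4**2*(-92) + 18 = 16*(-92) + 18 = -1472 + 18 = -1454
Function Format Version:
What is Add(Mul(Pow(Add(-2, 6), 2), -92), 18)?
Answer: -1454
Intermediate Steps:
Add(Mul(Pow(Add(-2, 6), 2), -92), 18) = Add(Mul(Pow(4, 2), -92), 18) = Add(Mul(16, -92), 18) = Add(-1472, 18) = -1454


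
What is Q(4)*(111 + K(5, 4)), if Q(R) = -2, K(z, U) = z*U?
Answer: -262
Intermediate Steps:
K(z, U) = U*z
Q(4)*(111 + K(5, 4)) = -2*(111 + 4*5) = -2*(111 + 20) = -2*131 = -262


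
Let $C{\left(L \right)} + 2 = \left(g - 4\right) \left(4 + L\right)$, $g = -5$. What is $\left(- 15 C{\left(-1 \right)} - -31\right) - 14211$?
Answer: $-13745$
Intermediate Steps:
$C{\left(L \right)} = -38 - 9 L$ ($C{\left(L \right)} = -2 + \left(-5 - 4\right) \left(4 + L\right) = -2 - 9 \left(4 + L\right) = -2 - \left(36 + 9 L\right) = -38 - 9 L$)
$\left(- 15 C{\left(-1 \right)} - -31\right) - 14211 = \left(- 15 \left(-38 - -9\right) - -31\right) - 14211 = \left(- 15 \left(-38 + 9\right) + \left(-13 + 44\right)\right) - 14211 = \left(\left(-15\right) \left(-29\right) + 31\right) - 14211 = \left(435 + 31\right) - 14211 = 466 - 14211 = -13745$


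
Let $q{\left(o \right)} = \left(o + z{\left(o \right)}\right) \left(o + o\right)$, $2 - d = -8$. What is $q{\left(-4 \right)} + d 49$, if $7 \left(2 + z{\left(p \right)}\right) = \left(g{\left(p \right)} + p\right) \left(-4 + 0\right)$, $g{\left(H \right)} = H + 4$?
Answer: $\frac{3638}{7} \approx 519.71$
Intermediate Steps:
$d = 10$ ($d = 2 - -8 = 2 + 8 = 10$)
$g{\left(H \right)} = 4 + H$
$z{\left(p \right)} = - \frac{30}{7} - \frac{8 p}{7}$ ($z{\left(p \right)} = -2 + \frac{\left(\left(4 + p\right) + p\right) \left(-4 + 0\right)}{7} = -2 + \frac{\left(4 + 2 p\right) \left(-4\right)}{7} = -2 + \frac{-16 - 8 p}{7} = -2 - \left(\frac{16}{7} + \frac{8 p}{7}\right) = - \frac{30}{7} - \frac{8 p}{7}$)
$q{\left(o \right)} = 2 o \left(- \frac{30}{7} - \frac{o}{7}\right)$ ($q{\left(o \right)} = \left(o - \left(\frac{30}{7} + \frac{8 o}{7}\right)\right) \left(o + o\right) = \left(- \frac{30}{7} - \frac{o}{7}\right) 2 o = 2 o \left(- \frac{30}{7} - \frac{o}{7}\right)$)
$q{\left(-4 \right)} + d 49 = \left(- \frac{2}{7}\right) \left(-4\right) \left(30 - 4\right) + 10 \cdot 49 = \left(- \frac{2}{7}\right) \left(-4\right) 26 + 490 = \frac{208}{7} + 490 = \frac{3638}{7}$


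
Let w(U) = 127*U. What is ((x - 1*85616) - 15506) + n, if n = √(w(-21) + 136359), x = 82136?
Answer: -18986 + 2*√33423 ≈ -18620.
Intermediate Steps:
n = 2*√33423 (n = √(127*(-21) + 136359) = √(-2667 + 136359) = √133692 = 2*√33423 ≈ 365.64)
((x - 1*85616) - 15506) + n = ((82136 - 1*85616) - 15506) + 2*√33423 = ((82136 - 85616) - 15506) + 2*√33423 = (-3480 - 15506) + 2*√33423 = -18986 + 2*√33423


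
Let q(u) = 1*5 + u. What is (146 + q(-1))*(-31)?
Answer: -4650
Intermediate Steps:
q(u) = 5 + u
(146 + q(-1))*(-31) = (146 + (5 - 1))*(-31) = (146 + 4)*(-31) = 150*(-31) = -4650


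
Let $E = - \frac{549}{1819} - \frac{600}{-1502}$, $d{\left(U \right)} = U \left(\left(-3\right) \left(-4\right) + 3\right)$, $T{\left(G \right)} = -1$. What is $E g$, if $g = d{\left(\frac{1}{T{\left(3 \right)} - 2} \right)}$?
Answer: $- \frac{667005}{1366069} \approx -0.48827$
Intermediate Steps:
$d{\left(U \right)} = 15 U$ ($d{\left(U \right)} = U \left(12 + 3\right) = U 15 = 15 U$)
$g = -5$ ($g = \frac{15}{-1 - 2} = \frac{15}{-3} = 15 \left(- \frac{1}{3}\right) = -5$)
$E = \frac{133401}{1366069}$ ($E = \left(-549\right) \frac{1}{1819} - - \frac{300}{751} = - \frac{549}{1819} + \frac{300}{751} = \frac{133401}{1366069} \approx 0.097653$)
$E g = \frac{133401}{1366069} \left(-5\right) = - \frac{667005}{1366069}$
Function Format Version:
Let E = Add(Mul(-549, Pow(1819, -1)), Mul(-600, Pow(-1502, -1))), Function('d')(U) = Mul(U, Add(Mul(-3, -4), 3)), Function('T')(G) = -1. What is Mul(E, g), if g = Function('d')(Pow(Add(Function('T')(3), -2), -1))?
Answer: Rational(-667005, 1366069) ≈ -0.48827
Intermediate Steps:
Function('d')(U) = Mul(15, U) (Function('d')(U) = Mul(U, Add(12, 3)) = Mul(U, 15) = Mul(15, U))
g = -5 (g = Mul(15, Pow(Add(-1, -2), -1)) = Mul(15, Pow(-3, -1)) = Mul(15, Rational(-1, 3)) = -5)
E = Rational(133401, 1366069) (E = Add(Mul(-549, Rational(1, 1819)), Mul(-600, Rational(-1, 1502))) = Add(Rational(-549, 1819), Rational(300, 751)) = Rational(133401, 1366069) ≈ 0.097653)
Mul(E, g) = Mul(Rational(133401, 1366069), -5) = Rational(-667005, 1366069)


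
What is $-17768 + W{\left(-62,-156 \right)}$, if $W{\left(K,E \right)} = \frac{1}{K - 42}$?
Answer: $- \frac{1847873}{104} \approx -17768.0$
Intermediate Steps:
$W{\left(K,E \right)} = \frac{1}{-42 + K}$
$-17768 + W{\left(-62,-156 \right)} = -17768 + \frac{1}{-42 - 62} = -17768 + \frac{1}{-104} = -17768 - \frac{1}{104} = - \frac{1847873}{104}$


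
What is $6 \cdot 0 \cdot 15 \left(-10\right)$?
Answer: $0$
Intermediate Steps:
$6 \cdot 0 \cdot 15 \left(-10\right) = 0 \cdot 15 \left(-10\right) = 0 \left(-10\right) = 0$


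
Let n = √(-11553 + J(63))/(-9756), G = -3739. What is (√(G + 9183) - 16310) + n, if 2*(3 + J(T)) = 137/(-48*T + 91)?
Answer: -16310 + 2*√1361 - I*√397642255178/57228696 ≈ -16236.0 - 0.011019*I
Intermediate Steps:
J(T) = -3 + 137/(2*(91 - 48*T)) (J(T) = -3 + (137/(-48*T + 91))/2 = -3 + (137/(91 - 48*T))/2 = -3 + 137/(2*(91 - 48*T)))
n = -I*√397642255178/57228696 (n = √(-11553 + (409 - 288*63)/(2*(-91 + 48*63)))/(-9756) = √(-11553 + (409 - 18144)/(2*(-91 + 3024)))*(-1/9756) = √(-11553 + (½)*(-17735)/2933)*(-1/9756) = √(-11553 + (½)*(1/2933)*(-17735))*(-1/9756) = √(-11553 - 17735/5866)*(-1/9756) = √(-67787633/5866)*(-1/9756) = (I*√397642255178/5866)*(-1/9756) = -I*√397642255178/57228696 ≈ -0.011019*I)
(√(G + 9183) - 16310) + n = (√(-3739 + 9183) - 16310) - I*√397642255178/57228696 = (√5444 - 16310) - I*√397642255178/57228696 = (2*√1361 - 16310) - I*√397642255178/57228696 = (-16310 + 2*√1361) - I*√397642255178/57228696 = -16310 + 2*√1361 - I*√397642255178/57228696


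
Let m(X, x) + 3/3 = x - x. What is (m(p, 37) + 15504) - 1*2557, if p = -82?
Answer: 12946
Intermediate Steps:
m(X, x) = -1 (m(X, x) = -1 + (x - x) = -1 + 0 = -1)
(m(p, 37) + 15504) - 1*2557 = (-1 + 15504) - 1*2557 = 15503 - 2557 = 12946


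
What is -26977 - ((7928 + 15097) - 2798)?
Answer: -47204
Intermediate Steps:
-26977 - ((7928 + 15097) - 2798) = -26977 - (23025 - 2798) = -26977 - 1*20227 = -26977 - 20227 = -47204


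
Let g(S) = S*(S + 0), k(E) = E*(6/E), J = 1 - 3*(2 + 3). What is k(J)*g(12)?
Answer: 864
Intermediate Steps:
J = -14 (J = 1 - 3*5 = 1 - 15 = -14)
k(E) = 6
g(S) = S² (g(S) = S*S = S²)
k(J)*g(12) = 6*12² = 6*144 = 864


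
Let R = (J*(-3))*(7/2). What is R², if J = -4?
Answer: 1764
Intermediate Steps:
R = 42 (R = (-4*(-3))*(7/2) = 12*(7*(½)) = 12*(7/2) = 42)
R² = 42² = 1764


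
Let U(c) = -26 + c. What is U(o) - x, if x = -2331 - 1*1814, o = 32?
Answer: 4151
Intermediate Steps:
x = -4145 (x = -2331 - 1814 = -4145)
U(o) - x = (-26 + 32) - 1*(-4145) = 6 + 4145 = 4151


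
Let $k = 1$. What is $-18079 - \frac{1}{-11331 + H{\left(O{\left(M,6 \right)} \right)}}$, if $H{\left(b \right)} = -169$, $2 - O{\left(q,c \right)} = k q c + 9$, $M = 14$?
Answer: $- \frac{207908499}{11500} \approx -18079.0$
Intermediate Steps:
$O{\left(q,c \right)} = -7 - c q$ ($O{\left(q,c \right)} = 2 - \left(1 q c + 9\right) = 2 - \left(q c + 9\right) = 2 - \left(c q + 9\right) = 2 - \left(9 + c q\right) = -7 - c q$)
$-18079 - \frac{1}{-11331 + H{\left(O{\left(M,6 \right)} \right)}} = -18079 - \frac{1}{-11331 - 169} = -18079 - \frac{1}{-11500} = -18079 - - \frac{1}{11500} = -18079 + \frac{1}{11500} = - \frac{207908499}{11500}$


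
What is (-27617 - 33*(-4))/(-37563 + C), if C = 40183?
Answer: -5497/524 ≈ -10.490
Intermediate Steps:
(-27617 - 33*(-4))/(-37563 + C) = (-27617 - 33*(-4))/(-37563 + 40183) = (-27617 + 132)/2620 = -27485*1/2620 = -5497/524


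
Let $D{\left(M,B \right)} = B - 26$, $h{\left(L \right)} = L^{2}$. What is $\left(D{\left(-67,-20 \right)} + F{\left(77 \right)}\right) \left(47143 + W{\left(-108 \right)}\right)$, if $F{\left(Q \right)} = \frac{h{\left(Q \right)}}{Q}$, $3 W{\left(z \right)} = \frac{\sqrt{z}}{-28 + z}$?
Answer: $1461433 - \frac{31 i \sqrt{3}}{68} \approx 1.4614 \cdot 10^{6} - 0.78961 i$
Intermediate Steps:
$W{\left(z \right)} = \frac{\sqrt{z}}{3 \left(-28 + z\right)}$ ($W{\left(z \right)} = \frac{\frac{1}{-28 + z} \sqrt{z}}{3} = \frac{\sqrt{z} \frac{1}{-28 + z}}{3} = \frac{\sqrt{z}}{3 \left(-28 + z\right)}$)
$D{\left(M,B \right)} = -26 + B$
$F{\left(Q \right)} = Q$ ($F{\left(Q \right)} = \frac{Q^{2}}{Q} = Q$)
$\left(D{\left(-67,-20 \right)} + F{\left(77 \right)}\right) \left(47143 + W{\left(-108 \right)}\right) = \left(\left(-26 - 20\right) + 77\right) \left(47143 + \frac{\sqrt{-108}}{3 \left(-28 - 108\right)}\right) = \left(-46 + 77\right) \left(47143 + \frac{6 i \sqrt{3}}{3 \left(-136\right)}\right) = 31 \left(47143 + \frac{1}{3} \cdot 6 i \sqrt{3} \left(- \frac{1}{136}\right)\right) = 31 \left(47143 - \frac{i \sqrt{3}}{68}\right) = 1461433 - \frac{31 i \sqrt{3}}{68}$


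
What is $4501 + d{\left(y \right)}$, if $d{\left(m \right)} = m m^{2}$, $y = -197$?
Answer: $-7640872$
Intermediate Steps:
$d{\left(m \right)} = m^{3}$
$4501 + d{\left(y \right)} = 4501 + \left(-197\right)^{3} = 4501 - 7645373 = -7640872$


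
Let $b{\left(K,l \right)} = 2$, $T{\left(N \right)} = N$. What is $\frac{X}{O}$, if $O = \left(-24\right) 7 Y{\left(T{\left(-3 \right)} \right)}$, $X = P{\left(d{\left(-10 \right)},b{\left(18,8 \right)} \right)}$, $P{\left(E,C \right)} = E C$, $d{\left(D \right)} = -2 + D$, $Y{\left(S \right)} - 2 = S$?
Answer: $- \frac{1}{7} \approx -0.14286$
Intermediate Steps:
$Y{\left(S \right)} = 2 + S$
$P{\left(E,C \right)} = C E$
$X = -24$ ($X = 2 \left(-2 - 10\right) = 2 \left(-12\right) = -24$)
$O = 168$ ($O = \left(-24\right) 7 \left(2 - 3\right) = \left(-168\right) \left(-1\right) = 168$)
$\frac{X}{O} = - \frac{24}{168} = \left(-24\right) \frac{1}{168} = - \frac{1}{7}$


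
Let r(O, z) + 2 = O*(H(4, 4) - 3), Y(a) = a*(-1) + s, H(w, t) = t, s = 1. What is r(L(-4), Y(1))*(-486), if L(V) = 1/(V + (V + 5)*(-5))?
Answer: 1026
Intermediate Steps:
L(V) = 1/(-25 - 4*V) (L(V) = 1/(V + (5 + V)*(-5)) = 1/(V + (-25 - 5*V)) = 1/(-25 - 4*V))
Y(a) = 1 - a (Y(a) = a*(-1) + 1 = -a + 1 = 1 - a)
r(O, z) = -2 + O (r(O, z) = -2 + O*(4 - 3) = -2 + O*1 = -2 + O)
r(L(-4), Y(1))*(-486) = (-2 - 1/(25 + 4*(-4)))*(-486) = (-2 - 1/(25 - 16))*(-486) = (-2 - 1/9)*(-486) = (-2 - 1*⅑)*(-486) = (-2 - ⅑)*(-486) = -19/9*(-486) = 1026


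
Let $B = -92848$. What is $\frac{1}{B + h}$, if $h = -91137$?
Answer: $- \frac{1}{183985} \approx -5.4352 \cdot 10^{-6}$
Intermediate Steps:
$\frac{1}{B + h} = \frac{1}{-92848 - 91137} = \frac{1}{-183985} = - \frac{1}{183985}$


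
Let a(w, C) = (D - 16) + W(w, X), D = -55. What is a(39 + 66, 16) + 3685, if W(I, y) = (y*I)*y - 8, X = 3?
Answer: 4551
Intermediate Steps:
W(I, y) = -8 + I*y**2 (W(I, y) = (I*y)*y - 8 = I*y**2 - 8 = -8 + I*y**2)
a(w, C) = -79 + 9*w (a(w, C) = (-55 - 16) + (-8 + w*3**2) = -71 + (-8 + w*9) = -71 + (-8 + 9*w) = -79 + 9*w)
a(39 + 66, 16) + 3685 = (-79 + 9*(39 + 66)) + 3685 = (-79 + 9*105) + 3685 = (-79 + 945) + 3685 = 866 + 3685 = 4551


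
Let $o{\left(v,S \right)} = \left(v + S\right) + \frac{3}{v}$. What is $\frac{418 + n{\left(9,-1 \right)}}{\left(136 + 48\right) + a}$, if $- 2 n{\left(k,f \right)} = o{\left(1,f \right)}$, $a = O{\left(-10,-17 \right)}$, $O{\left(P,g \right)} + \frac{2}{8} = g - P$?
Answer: $\frac{238}{101} \approx 2.3564$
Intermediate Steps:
$O{\left(P,g \right)} = - \frac{1}{4} + g - P$ ($O{\left(P,g \right)} = - \frac{1}{4} - \left(P - g\right) = - \frac{1}{4} + g - P$)
$a = - \frac{29}{4}$ ($a = - \frac{1}{4} - 17 - -10 = - \frac{1}{4} - 17 + 10 = - \frac{29}{4} \approx -7.25$)
$o{\left(v,S \right)} = S + v + \frac{3}{v}$ ($o{\left(v,S \right)} = \left(S + v\right) + \frac{3}{v} = S + v + \frac{3}{v}$)
$n{\left(k,f \right)} = -2 - \frac{f}{2}$ ($n{\left(k,f \right)} = - \frac{f + 1 + \frac{3}{1}}{2} = - \frac{f + 1 + 3 \cdot 1}{2} = - \frac{f + 1 + 3}{2} = - \frac{4 + f}{2} = -2 - \frac{f}{2}$)
$\frac{418 + n{\left(9,-1 \right)}}{\left(136 + 48\right) + a} = \frac{418 - \frac{3}{2}}{\left(136 + 48\right) - \frac{29}{4}} = \frac{418 + \left(-2 + \frac{1}{2}\right)}{184 - \frac{29}{4}} = \frac{418 - \frac{3}{2}}{\frac{707}{4}} = \frac{833}{2} \cdot \frac{4}{707} = \frac{238}{101}$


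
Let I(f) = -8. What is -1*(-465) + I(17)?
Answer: 457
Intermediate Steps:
-1*(-465) + I(17) = -1*(-465) - 8 = 465 - 8 = 457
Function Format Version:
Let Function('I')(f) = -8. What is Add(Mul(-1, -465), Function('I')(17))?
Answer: 457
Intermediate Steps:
Add(Mul(-1, -465), Function('I')(17)) = Add(Mul(-1, -465), -8) = Add(465, -8) = 457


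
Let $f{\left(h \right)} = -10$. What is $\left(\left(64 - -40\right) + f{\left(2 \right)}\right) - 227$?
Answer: $-133$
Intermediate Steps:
$\left(\left(64 - -40\right) + f{\left(2 \right)}\right) - 227 = \left(\left(64 - -40\right) - 10\right) - 227 = \left(\left(64 + 40\right) - 10\right) - 227 = \left(104 - 10\right) - 227 = 94 - 227 = -133$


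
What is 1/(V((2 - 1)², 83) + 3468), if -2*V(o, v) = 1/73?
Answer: 146/506327 ≈ 0.00028835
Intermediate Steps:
V(o, v) = -1/146 (V(o, v) = -½/73 = -½*1/73 = -1/146)
1/(V((2 - 1)², 83) + 3468) = 1/(-1/146 + 3468) = 1/(506327/146) = 146/506327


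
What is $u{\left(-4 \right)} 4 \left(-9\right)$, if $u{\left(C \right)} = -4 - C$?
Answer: $0$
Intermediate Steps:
$u{\left(-4 \right)} 4 \left(-9\right) = \left(-4 - -4\right) 4 \left(-9\right) = \left(-4 + 4\right) 4 \left(-9\right) = 0 \cdot 4 \left(-9\right) = 0 \left(-9\right) = 0$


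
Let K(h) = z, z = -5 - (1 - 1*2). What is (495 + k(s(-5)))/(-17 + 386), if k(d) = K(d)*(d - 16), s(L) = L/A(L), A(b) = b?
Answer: 185/123 ≈ 1.5041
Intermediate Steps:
s(L) = 1 (s(L) = L/L = 1)
z = -4 (z = -5 - (1 - 2) = -5 - 1*(-1) = -5 + 1 = -4)
K(h) = -4
k(d) = 64 - 4*d (k(d) = -4*(d - 16) = -4*(-16 + d) = 64 - 4*d)
(495 + k(s(-5)))/(-17 + 386) = (495 + (64 - 4*1))/(-17 + 386) = (495 + (64 - 4))/369 = (495 + 60)*(1/369) = 555*(1/369) = 185/123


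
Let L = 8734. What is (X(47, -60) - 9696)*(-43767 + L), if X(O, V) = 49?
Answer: 337963351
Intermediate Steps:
(X(47, -60) - 9696)*(-43767 + L) = (49 - 9696)*(-43767 + 8734) = -9647*(-35033) = 337963351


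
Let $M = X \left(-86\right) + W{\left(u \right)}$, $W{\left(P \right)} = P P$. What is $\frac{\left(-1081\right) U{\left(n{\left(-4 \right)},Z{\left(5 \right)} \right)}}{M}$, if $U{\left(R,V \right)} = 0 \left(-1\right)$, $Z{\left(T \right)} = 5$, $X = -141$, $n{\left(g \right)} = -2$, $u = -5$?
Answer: $0$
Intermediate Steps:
$W{\left(P \right)} = P^{2}$
$U{\left(R,V \right)} = 0$
$M = 12151$ ($M = \left(-141\right) \left(-86\right) + \left(-5\right)^{2} = 12126 + 25 = 12151$)
$\frac{\left(-1081\right) U{\left(n{\left(-4 \right)},Z{\left(5 \right)} \right)}}{M} = \frac{\left(-1081\right) 0}{12151} = 0 \cdot \frac{1}{12151} = 0$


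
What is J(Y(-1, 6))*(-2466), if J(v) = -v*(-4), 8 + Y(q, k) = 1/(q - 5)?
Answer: 80556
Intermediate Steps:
Y(q, k) = -8 + 1/(-5 + q) (Y(q, k) = -8 + 1/(q - 5) = -8 + 1/(-5 + q))
J(v) = 4*v
J(Y(-1, 6))*(-2466) = (4*((41 - 8*(-1))/(-5 - 1)))*(-2466) = (4*((41 + 8)/(-6)))*(-2466) = (4*(-⅙*49))*(-2466) = (4*(-49/6))*(-2466) = -98/3*(-2466) = 80556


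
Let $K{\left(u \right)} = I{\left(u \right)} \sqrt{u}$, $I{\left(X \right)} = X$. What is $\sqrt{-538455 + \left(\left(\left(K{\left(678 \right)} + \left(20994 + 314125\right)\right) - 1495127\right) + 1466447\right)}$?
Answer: $\sqrt{-232016 + 678 \sqrt{678}} \approx 462.99 i$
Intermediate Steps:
$K{\left(u \right)} = u^{\frac{3}{2}}$ ($K{\left(u \right)} = u \sqrt{u} = u^{\frac{3}{2}}$)
$\sqrt{-538455 + \left(\left(\left(K{\left(678 \right)} + \left(20994 + 314125\right)\right) - 1495127\right) + 1466447\right)} = \sqrt{-538455 + \left(\left(\left(678^{\frac{3}{2}} + \left(20994 + 314125\right)\right) - 1495127\right) + 1466447\right)} = \sqrt{-538455 + \left(\left(\left(678 \sqrt{678} + 335119\right) - 1495127\right) + 1466447\right)} = \sqrt{-538455 + \left(\left(\left(335119 + 678 \sqrt{678}\right) - 1495127\right) + 1466447\right)} = \sqrt{-538455 + \left(\left(-1160008 + 678 \sqrt{678}\right) + 1466447\right)} = \sqrt{-538455 + \left(306439 + 678 \sqrt{678}\right)} = \sqrt{-232016 + 678 \sqrt{678}}$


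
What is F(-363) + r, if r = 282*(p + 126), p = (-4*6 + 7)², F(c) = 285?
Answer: 117315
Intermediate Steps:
p = 289 (p = (-24 + 7)² = (-17)² = 289)
r = 117030 (r = 282*(289 + 126) = 282*415 = 117030)
F(-363) + r = 285 + 117030 = 117315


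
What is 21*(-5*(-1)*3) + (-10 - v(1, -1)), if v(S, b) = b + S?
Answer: 305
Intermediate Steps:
v(S, b) = S + b
21*(-5*(-1)*3) + (-10 - v(1, -1)) = 21*(-5*(-1)*3) + (-10 - (1 - 1)) = 21*(5*3) + (-10 - 1*0) = 21*15 + (-10 + 0) = 315 - 10 = 305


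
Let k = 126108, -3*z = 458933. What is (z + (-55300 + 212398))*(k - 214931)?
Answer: -1097941103/3 ≈ -3.6598e+8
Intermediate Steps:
z = -458933/3 (z = -⅓*458933 = -458933/3 ≈ -1.5298e+5)
(z + (-55300 + 212398))*(k - 214931) = (-458933/3 + (-55300 + 212398))*(126108 - 214931) = (-458933/3 + 157098)*(-88823) = (12361/3)*(-88823) = -1097941103/3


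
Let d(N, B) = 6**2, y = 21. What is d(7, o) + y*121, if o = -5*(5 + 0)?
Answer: 2577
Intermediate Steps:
o = -25 (o = -5*5 = -25)
d(N, B) = 36
d(7, o) + y*121 = 36 + 21*121 = 36 + 2541 = 2577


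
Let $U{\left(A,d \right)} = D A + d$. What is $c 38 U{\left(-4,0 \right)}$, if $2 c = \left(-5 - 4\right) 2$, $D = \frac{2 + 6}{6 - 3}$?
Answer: $3648$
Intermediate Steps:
$D = \frac{8}{3} \approx 2.6667$
$c = -9$ ($c = \frac{\left(-5 - 4\right) 2}{2} = \frac{\left(-9\right) 2}{2} = \frac{1}{2} \left(-18\right) = -9$)
$U{\left(A,d \right)} = d + \frac{8 A}{3}$ ($U{\left(A,d \right)} = \frac{8 A}{3} + d = d + \frac{8 A}{3}$)
$c 38 U{\left(-4,0 \right)} = \left(-9\right) 38 \left(0 + \frac{8}{3} \left(-4\right)\right) = - 342 \left(0 - \frac{32}{3}\right) = \left(-342\right) \left(- \frac{32}{3}\right) = 3648$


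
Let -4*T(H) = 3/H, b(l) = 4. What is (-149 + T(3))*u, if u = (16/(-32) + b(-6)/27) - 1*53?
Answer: 573319/72 ≈ 7962.8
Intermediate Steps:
T(H) = -3/(4*H)
u = -2881/54 (u = (16/(-32) + 4/27) - 1*53 = (16*(-1/32) + 4*(1/27)) - 53 = (-½ + 4/27) - 53 = -19/54 - 53 = -2881/54 ≈ -53.352)
(-149 + T(3))*u = (-149 - ¾/3)*(-2881/54) = (-149 - ¾*⅓)*(-2881/54) = (-149 - ¼)*(-2881/54) = -597/4*(-2881/54) = 573319/72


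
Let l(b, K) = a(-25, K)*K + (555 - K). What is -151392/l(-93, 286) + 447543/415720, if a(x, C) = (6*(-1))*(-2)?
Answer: -61280325597/1538579720 ≈ -39.829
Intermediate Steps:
a(x, C) = 12 (a(x, C) = -6*(-2) = 12)
l(b, K) = 555 + 11*K (l(b, K) = 12*K + (555 - K) = 555 + 11*K)
-151392/l(-93, 286) + 447543/415720 = -151392/(555 + 11*286) + 447543/415720 = -151392/(555 + 3146) + 447543*(1/415720) = -151392/3701 + 447543/415720 = -61280325597/1538579720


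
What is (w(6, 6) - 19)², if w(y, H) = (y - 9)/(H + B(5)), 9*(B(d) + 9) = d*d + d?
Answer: 784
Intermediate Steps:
B(d) = -9 + d/9 + d²/9 (B(d) = -9 + (d*d + d)/9 = -9 + (d² + d)/9 = -9 + (d + d²)/9 = -9 + (d/9 + d²/9) = -9 + d/9 + d²/9)
w(y, H) = (-9 + y)/(-17/3 + H) (w(y, H) = (y - 9)/(H + (-9 + (⅑)*5 + (⅑)*5²)) = (-9 + y)/(H + (-9 + 5/9 + (⅑)*25)) = (-9 + y)/(H + (-9 + 5/9 + 25/9)) = (-9 + y)/(H - 17/3) = (-9 + y)/(-17/3 + H))
(w(6, 6) - 19)² = (3*(-9 + 6)/(-17 + 3*6) - 19)² = (3*(-3)/(-17 + 18) - 19)² = (3*(-3)/1 - 19)² = (3*1*(-3) - 19)² = (-9 - 19)² = (-28)² = 784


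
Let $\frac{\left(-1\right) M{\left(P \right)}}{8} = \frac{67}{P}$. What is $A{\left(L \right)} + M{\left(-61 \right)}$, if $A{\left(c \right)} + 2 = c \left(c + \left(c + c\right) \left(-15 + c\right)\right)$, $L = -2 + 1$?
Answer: $- \frac{1477}{61} \approx -24.213$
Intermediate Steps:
$L = -1$
$A{\left(c \right)} = -2 + c \left(c + 2 c \left(-15 + c\right)\right)$ ($A{\left(c \right)} = -2 + c \left(c + \left(c + c\right) \left(-15 + c\right)\right) = -2 + c \left(c + 2 c \left(-15 + c\right)\right)$)
$M{\left(P \right)} = - \frac{536}{P}$ ($M{\left(P \right)} = - 8 \frac{67}{P} = - \frac{536}{P}$)
$A{\left(L \right)} + M{\left(-61 \right)} = \left(-2 - 29 \left(-1\right)^{2} + 2 \left(-1\right)^{3}\right) - \frac{536}{-61} = \left(-2 - 29 + 2 \left(-1\right)\right) - - \frac{536}{61} = \left(-2 - 29 - 2\right) + \frac{536}{61} = -33 + \frac{536}{61} = - \frac{1477}{61}$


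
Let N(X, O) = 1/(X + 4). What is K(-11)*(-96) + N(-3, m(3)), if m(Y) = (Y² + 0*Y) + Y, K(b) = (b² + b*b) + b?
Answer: -22175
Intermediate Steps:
K(b) = b + 2*b² (K(b) = (b² + b²) + b = 2*b² + b = b + 2*b²)
m(Y) = Y + Y² (m(Y) = (Y² + 0) + Y = Y² + Y = Y + Y²)
N(X, O) = 1/(4 + X)
K(-11)*(-96) + N(-3, m(3)) = -11*(1 + 2*(-11))*(-96) + 1/(4 - 3) = -11*(1 - 22)*(-96) + 1/1 = -11*(-21)*(-96) + 1 = 231*(-96) + 1 = -22176 + 1 = -22175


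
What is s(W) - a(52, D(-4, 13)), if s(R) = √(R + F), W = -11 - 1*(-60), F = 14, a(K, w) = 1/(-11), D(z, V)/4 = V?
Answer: 1/11 + 3*√7 ≈ 8.0282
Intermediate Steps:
D(z, V) = 4*V
a(K, w) = -1/11
W = 49 (W = -11 + 60 = 49)
s(R) = √(14 + R) (s(R) = √(R + 14) = √(14 + R))
s(W) - a(52, D(-4, 13)) = √(14 + 49) - 1*(-1/11) = √63 + 1/11 = 3*√7 + 1/11 = 1/11 + 3*√7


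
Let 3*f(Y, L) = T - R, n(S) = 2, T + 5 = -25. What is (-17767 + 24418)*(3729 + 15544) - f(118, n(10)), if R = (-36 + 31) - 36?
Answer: 384554158/3 ≈ 1.2818e+8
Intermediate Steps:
T = -30 (T = -5 - 25 = -30)
R = -41 (R = -5 - 36 = -41)
f(Y, L) = 11/3 (f(Y, L) = (-30 - 1*(-41))/3 = (-30 + 41)/3 = (⅓)*11 = 11/3)
(-17767 + 24418)*(3729 + 15544) - f(118, n(10)) = (-17767 + 24418)*(3729 + 15544) - 1*11/3 = 6651*19273 - 11/3 = 128184723 - 11/3 = 384554158/3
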